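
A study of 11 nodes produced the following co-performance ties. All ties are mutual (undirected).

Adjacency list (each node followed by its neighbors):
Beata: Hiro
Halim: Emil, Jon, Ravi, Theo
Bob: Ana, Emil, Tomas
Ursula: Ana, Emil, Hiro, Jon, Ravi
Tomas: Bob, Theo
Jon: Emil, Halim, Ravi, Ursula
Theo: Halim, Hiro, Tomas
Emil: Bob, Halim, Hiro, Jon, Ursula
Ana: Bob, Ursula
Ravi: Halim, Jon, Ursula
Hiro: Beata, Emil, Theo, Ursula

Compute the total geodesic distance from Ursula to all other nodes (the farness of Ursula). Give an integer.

16

Distances from Ursula: Ana:1, Beata:2, Bob:2, Emil:1, Halim:2, Hiro:1, Jon:1, Ravi:1, Theo:2, Tomas:3.
Sum = 1 + 2 + 2 + 1 + 2 + 1 + 1 + 1 + 2 + 3 = 16.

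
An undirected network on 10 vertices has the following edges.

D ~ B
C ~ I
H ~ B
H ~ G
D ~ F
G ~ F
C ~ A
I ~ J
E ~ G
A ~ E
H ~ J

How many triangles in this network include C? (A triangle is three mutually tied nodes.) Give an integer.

0

C's neighbors are A and I, but none of them are tied to each other, so no triangle contains C.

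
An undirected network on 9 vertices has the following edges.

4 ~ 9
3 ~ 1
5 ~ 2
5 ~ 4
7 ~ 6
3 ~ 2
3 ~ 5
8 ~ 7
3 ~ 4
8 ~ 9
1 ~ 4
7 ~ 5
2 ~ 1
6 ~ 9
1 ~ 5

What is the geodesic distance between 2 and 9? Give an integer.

One shortest route is 2 – 1 – 4 – 9, which uses 3 edges, and at distance 2 from 2 we only reach {4, 7}, which does not include 9. So d(2,9) = 3.

3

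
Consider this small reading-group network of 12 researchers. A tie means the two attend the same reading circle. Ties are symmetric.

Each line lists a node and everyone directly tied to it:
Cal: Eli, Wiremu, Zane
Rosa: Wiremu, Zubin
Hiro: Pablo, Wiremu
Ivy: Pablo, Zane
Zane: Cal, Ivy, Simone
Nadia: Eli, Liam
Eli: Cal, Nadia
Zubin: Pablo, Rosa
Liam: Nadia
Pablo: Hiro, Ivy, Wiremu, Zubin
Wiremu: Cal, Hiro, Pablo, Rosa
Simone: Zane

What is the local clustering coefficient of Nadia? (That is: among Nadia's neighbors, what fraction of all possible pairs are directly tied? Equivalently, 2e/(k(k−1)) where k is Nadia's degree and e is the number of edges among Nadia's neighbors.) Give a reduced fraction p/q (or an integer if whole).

Nadia's neighbors: Eli and Liam (k = 2).
Possible neighbor pairs: C(2,2) = 1. Edges among them: none → e = 0.
Clustering(Nadia) = 0/1.

0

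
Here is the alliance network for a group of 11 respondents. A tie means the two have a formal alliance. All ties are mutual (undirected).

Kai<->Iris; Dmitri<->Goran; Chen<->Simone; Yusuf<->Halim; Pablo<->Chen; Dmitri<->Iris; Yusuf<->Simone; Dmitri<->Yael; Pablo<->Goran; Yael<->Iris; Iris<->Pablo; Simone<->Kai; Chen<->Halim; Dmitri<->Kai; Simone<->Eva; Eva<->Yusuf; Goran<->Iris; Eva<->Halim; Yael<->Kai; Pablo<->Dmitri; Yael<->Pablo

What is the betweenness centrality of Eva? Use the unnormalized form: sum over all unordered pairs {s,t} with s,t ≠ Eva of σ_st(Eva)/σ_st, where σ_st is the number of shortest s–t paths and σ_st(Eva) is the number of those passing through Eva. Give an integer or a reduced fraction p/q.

2/3

Pairs whose geodesics pass through Eva — Kai–Halim: 1/3; Halim–Simone: 1/3.
All other pairs contribute 0.
Summing the contributions gives betweenness(Eva) = 2/3.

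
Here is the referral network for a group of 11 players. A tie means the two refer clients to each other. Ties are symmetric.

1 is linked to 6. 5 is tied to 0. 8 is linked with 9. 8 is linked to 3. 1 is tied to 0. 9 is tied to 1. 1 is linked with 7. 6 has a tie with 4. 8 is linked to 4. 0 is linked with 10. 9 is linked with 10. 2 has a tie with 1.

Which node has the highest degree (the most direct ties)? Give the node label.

Degrees — 0:3, 1:5, 2:1, 3:1, 4:2, 5:1, 6:2, 7:1, 8:3, 9:3, 10:2.
The maximum is 5, attained only by 1.

1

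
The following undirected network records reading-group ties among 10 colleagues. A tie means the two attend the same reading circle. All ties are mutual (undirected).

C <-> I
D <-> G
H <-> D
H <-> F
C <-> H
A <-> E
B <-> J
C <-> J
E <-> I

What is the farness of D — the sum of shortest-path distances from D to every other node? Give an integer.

25

Distances from D: A:5, B:4, C:2, E:4, F:2, G:1, H:1, I:3, J:3.
Sum = 5 + 4 + 2 + 4 + 2 + 1 + 1 + 3 + 3 = 25.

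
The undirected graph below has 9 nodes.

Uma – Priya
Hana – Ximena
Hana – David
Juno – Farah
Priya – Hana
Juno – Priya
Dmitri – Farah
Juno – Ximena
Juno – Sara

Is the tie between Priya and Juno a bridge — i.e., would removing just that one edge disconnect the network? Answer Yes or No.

No

Even without that edge, Priya still reaches Juno via Priya – Hana – Ximena – Juno, so the network stays connected. Not a bridge.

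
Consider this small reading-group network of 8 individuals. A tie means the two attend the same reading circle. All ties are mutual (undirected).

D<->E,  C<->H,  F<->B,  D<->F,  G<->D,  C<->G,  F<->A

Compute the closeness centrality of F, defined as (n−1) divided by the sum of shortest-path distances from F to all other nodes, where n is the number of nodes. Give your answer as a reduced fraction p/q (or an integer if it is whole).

Distances from F: A:1, B:1, C:3, D:1, E:2, G:2, H:4. Sum = 14.
n = 8, so closeness = 7/14 = 1/2.

1/2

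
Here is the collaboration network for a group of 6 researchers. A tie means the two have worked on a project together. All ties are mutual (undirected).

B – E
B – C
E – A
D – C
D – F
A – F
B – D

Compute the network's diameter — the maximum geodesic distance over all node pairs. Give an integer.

3

Eccentricity of each node (its greatest distance to any other): A:3, B:2, C:3, D:2, E:2, F:2.
The maximum eccentricity is 3, realized for instance by the pair C–A via C – B – E – A. So the diameter is 3.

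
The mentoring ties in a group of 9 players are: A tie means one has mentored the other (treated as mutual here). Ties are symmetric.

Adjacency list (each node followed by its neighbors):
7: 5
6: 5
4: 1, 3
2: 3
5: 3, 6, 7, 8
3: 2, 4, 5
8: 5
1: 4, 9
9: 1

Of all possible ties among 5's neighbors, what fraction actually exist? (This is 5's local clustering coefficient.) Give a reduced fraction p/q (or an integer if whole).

5's neighbors: 3, 6, 7, and 8 (k = 4).
Possible neighbor pairs: C(4,2) = 6. Edges among them: none → e = 0.
Clustering(5) = 0/6 = 0.

0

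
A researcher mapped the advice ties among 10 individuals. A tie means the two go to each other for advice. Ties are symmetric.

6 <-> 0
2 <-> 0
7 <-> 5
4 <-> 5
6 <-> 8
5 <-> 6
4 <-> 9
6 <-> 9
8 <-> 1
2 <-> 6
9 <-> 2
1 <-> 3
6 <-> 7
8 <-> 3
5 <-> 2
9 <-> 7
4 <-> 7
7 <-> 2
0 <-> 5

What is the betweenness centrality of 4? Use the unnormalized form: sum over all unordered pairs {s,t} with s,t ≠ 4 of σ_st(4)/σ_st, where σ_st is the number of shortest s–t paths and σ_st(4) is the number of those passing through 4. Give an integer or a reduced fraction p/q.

Pairs whose geodesics pass through 4 — 5–9: 1/4.
All other pairs contribute 0.
Summing the contributions gives betweenness(4) = 1/4.

1/4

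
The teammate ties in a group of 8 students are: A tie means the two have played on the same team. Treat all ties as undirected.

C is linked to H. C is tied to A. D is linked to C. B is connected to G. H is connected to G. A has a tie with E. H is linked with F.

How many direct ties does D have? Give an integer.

D is directly tied to C. That is 1 neighbor, so the degree of D is 1.

1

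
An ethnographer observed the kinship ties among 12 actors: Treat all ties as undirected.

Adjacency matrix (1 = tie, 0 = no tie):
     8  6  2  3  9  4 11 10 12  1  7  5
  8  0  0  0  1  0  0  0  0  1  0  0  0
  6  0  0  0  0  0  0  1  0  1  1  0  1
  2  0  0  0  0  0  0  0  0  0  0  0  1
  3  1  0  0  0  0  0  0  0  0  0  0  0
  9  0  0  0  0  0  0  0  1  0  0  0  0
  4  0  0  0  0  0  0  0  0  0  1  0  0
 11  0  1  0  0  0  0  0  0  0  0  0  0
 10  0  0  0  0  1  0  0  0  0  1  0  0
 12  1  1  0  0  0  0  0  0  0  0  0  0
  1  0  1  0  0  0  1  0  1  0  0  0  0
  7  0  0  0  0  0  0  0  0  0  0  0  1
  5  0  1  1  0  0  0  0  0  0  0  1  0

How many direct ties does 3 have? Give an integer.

3 is directly tied to 8. That is 1 neighbor, so the degree of 3 is 1.

1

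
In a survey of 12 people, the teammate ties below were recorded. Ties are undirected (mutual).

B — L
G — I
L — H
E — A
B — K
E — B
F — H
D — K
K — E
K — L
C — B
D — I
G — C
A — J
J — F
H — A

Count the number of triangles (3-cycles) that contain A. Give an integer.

A's neighbors are E, H, and J, but none of them are tied to each other, so no triangle contains A.

0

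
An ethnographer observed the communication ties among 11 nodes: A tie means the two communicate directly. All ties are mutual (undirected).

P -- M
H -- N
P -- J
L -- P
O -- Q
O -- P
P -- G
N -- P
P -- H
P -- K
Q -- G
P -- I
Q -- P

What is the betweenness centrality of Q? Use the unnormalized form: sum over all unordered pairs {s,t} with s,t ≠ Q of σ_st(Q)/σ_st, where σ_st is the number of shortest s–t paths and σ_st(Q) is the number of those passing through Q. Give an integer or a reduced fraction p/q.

Pairs whose geodesics pass through Q — O–G: 1/2.
All other pairs contribute 0.
Summing the contributions gives betweenness(Q) = 1/2.

1/2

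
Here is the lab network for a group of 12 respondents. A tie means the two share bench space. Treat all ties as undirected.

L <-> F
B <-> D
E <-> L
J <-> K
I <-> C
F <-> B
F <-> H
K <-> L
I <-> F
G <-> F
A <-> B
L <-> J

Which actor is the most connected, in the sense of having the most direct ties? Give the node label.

Degrees — A:1, B:3, C:1, D:1, E:1, F:5, G:1, H:1, I:2, J:2, K:2, L:4.
The maximum is 5, attained only by F.

F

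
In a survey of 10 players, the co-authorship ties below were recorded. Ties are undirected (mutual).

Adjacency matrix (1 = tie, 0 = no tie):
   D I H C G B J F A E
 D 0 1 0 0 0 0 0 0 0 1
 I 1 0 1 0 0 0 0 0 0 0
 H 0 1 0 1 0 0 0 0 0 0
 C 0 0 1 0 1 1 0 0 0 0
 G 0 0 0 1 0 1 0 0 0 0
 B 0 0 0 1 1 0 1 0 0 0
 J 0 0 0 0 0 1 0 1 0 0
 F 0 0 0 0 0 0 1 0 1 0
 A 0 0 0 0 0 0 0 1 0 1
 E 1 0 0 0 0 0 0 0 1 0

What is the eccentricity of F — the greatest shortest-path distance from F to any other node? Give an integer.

4

Distances from F: A:1, B:2, C:3, D:3, E:2, G:3, H:4, I:4, J:1.
The largest is 4 (to I and H), so the eccentricity of F is 4.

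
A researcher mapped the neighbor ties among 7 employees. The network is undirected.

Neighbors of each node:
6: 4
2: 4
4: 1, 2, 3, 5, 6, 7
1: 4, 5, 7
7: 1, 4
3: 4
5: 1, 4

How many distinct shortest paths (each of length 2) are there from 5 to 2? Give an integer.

The shortest distance is 2, and the only length-2 path is 5–4–2. So there is exactly 1 shortest path.

1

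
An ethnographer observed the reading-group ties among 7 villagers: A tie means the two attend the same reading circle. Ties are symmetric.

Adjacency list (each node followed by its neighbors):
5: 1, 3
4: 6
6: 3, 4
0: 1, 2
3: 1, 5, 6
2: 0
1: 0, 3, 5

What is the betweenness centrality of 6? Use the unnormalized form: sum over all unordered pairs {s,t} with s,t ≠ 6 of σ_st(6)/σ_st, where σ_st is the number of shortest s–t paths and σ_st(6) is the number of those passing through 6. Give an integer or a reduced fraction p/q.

Pairs whose geodesics pass through 6 — 1–4: 1; 4–3: 1; 4–5: 1; 4–0: 1; 4–2: 1.
All other pairs contribute 0.
Summing the contributions gives betweenness(6) = 5.

5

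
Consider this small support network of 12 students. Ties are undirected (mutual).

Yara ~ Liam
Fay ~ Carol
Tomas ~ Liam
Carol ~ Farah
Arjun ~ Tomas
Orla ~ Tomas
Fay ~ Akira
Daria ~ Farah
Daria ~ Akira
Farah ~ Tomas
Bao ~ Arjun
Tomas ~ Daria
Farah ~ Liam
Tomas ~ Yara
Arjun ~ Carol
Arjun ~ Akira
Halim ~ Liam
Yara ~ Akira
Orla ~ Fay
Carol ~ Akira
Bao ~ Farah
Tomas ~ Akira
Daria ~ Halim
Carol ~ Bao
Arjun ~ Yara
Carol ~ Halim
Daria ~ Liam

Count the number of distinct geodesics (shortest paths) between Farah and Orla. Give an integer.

1

The shortest distance is 2, and the only length-2 path is Farah–Tomas–Orla. So there is exactly 1 shortest path.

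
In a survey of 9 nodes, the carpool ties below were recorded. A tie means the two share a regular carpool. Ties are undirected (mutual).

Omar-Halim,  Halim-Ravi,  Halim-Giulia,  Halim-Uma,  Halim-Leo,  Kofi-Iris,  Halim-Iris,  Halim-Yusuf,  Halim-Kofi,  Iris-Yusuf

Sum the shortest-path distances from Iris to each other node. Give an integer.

13

Distances from Iris: Giulia:2, Halim:1, Kofi:1, Leo:2, Omar:2, Ravi:2, Uma:2, Yusuf:1.
Sum = 2 + 1 + 1 + 2 + 2 + 2 + 2 + 1 = 13.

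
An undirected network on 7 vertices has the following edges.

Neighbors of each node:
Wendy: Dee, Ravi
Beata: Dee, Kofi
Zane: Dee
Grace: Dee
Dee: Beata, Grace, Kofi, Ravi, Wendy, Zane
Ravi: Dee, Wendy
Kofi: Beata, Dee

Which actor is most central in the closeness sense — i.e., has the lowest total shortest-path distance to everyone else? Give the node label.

Dee

Farness (sum of distances to all others) for each node — Beata:10, Dee:6, Grace:11, Kofi:10, Ravi:10, Wendy:10, Zane:11.
The smallest farness is 6, for Dee, so Dee has the highest closeness.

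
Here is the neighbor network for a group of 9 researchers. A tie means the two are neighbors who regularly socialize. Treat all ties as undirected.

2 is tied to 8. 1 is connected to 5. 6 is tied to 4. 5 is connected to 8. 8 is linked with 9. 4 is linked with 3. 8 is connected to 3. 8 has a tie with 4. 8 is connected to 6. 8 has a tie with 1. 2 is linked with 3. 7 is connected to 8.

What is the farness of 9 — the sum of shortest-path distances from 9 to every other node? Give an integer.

Distances from 9: 1:2, 2:2, 3:2, 4:2, 5:2, 6:2, 7:2, 8:1.
Sum = 2 + 2 + 2 + 2 + 2 + 2 + 2 + 1 = 15.

15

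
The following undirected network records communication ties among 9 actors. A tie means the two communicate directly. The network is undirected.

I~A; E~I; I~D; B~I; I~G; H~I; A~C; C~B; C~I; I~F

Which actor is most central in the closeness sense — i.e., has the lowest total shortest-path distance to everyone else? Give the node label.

I

Farness (sum of distances to all others) for each node — A:14, B:14, C:13, D:15, E:15, F:15, G:15, H:15, I:8.
The smallest farness is 8, for I, so I has the highest closeness.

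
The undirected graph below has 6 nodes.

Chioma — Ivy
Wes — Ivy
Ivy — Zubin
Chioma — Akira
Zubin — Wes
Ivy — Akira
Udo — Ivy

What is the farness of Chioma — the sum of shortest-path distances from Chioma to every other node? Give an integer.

Distances from Chioma: Akira:1, Ivy:1, Udo:2, Wes:2, Zubin:2.
Sum = 1 + 1 + 2 + 2 + 2 = 8.

8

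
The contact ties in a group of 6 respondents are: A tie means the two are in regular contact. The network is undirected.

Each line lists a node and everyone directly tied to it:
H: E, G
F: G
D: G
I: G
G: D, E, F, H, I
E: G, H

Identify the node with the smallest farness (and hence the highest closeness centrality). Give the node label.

G

Farness (sum of distances to all others) for each node — D:9, E:8, F:9, G:5, H:8, I:9.
The smallest farness is 5, for G, so G has the highest closeness.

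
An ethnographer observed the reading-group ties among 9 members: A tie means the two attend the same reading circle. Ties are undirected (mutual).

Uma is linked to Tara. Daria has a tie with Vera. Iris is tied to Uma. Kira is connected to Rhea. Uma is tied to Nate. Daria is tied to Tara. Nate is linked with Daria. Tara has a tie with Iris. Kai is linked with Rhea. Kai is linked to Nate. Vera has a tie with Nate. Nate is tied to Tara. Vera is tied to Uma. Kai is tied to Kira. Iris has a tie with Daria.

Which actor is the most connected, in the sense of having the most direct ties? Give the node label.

Degrees — Daria:4, Iris:3, Kai:3, Kira:2, Nate:5, Rhea:2, Tara:4, Uma:4, Vera:3.
The maximum is 5, attained only by Nate.

Nate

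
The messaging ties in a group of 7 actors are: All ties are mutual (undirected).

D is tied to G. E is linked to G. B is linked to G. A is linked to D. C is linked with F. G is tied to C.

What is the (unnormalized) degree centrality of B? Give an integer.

B is directly tied to G. That is 1 neighbor, so the degree of B is 1.

1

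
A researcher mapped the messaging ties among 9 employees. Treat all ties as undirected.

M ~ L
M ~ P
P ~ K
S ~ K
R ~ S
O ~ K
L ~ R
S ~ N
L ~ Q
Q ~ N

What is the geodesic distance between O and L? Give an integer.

One shortest route is O – K – S – R – L, which uses 4 edges, and at distance 3 from O we only reach {M, N, R}, which does not include L. So d(O,L) = 4.

4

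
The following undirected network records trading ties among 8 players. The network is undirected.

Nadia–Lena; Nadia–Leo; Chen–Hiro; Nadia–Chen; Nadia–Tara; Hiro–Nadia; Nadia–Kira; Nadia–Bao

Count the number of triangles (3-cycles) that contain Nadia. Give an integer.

Nadia's neighbors: Bao, Chen, Hiro, Kira, Lena, Leo, and Tara.
Neighbor pairs that are themselves tied: Nadia–Chen–Hiro. Each forms one triangle with Nadia, for 1 in total.

1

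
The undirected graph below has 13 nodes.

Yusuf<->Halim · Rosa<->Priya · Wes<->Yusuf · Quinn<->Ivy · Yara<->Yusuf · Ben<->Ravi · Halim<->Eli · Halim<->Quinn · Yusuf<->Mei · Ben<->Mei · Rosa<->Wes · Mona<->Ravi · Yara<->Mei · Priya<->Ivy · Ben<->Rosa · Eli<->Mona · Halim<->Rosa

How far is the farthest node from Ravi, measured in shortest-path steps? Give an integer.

Distances from Ravi: Ben:1, Eli:2, Halim:3, Ivy:4, Mei:2, Mona:1, Priya:3, Quinn:4, Rosa:2, Wes:3, Yara:3, Yusuf:3.
The largest is 4 (to Quinn and Ivy), so the eccentricity of Ravi is 4.

4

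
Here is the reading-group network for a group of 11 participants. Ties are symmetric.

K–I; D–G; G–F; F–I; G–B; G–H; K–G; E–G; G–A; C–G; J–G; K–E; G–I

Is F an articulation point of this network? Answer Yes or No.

No

Even without F, every remaining node can still reach every other (the residual graph is connected), so F is not a cut vertex.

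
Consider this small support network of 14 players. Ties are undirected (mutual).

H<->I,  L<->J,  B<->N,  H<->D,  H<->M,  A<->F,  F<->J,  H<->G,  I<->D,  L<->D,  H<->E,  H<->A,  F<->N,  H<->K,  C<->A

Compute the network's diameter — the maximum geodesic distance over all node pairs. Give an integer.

5

Eccentricity of each node (its greatest distance to any other): A:3, B:5, C:4, D:5, E:5, F:3, G:5, H:4, I:5, J:4, K:5, L:4, M:5, N:4.
The maximum eccentricity is 5, realized for instance by the pair I–B via I – H – A – F – N – B. So the diameter is 5.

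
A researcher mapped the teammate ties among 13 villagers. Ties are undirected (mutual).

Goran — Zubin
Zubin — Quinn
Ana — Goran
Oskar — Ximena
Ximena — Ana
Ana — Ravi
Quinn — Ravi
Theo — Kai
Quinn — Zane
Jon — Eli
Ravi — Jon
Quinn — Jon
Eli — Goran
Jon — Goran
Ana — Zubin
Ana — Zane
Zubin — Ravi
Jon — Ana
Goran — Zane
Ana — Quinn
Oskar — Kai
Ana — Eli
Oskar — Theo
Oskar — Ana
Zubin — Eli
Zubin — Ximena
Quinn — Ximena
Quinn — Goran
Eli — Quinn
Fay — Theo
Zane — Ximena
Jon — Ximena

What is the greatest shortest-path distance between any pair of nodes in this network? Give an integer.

4

Eccentricity of each node (its greatest distance to any other): Ana:3, Eli:4, Fay:4, Goran:4, Jon:4, Kai:3, Oskar:2, Quinn:4, Ravi:4, Theo:3, Ximena:3, Zane:4, Zubin:4.
The maximum eccentricity is 4, realized for instance by the pair Fay–Eli via Fay – Theo – Oskar – Ana – Eli. So the diameter is 4.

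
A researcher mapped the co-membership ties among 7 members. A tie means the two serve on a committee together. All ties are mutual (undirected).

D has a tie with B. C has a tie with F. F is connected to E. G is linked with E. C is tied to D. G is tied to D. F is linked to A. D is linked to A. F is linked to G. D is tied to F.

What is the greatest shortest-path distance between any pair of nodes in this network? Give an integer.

3

Eccentricity of each node (its greatest distance to any other): A:2, B:3, C:2, D:2, E:3, F:2, G:2.
The maximum eccentricity is 3, realized for instance by the pair B–E via B – D – G – E. So the diameter is 3.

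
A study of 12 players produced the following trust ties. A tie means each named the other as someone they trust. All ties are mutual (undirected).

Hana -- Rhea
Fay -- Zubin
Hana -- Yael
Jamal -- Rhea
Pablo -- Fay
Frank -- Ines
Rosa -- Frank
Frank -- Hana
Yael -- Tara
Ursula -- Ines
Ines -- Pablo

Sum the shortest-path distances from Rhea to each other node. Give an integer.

Distances from Rhea: Fay:5, Frank:2, Hana:1, Ines:3, Jamal:1, Pablo:4, Rosa:3, Tara:3, Ursula:4, Yael:2, Zubin:6.
Sum = 5 + 2 + 1 + 3 + 1 + 4 + 3 + 3 + 4 + 2 + 6 = 34.

34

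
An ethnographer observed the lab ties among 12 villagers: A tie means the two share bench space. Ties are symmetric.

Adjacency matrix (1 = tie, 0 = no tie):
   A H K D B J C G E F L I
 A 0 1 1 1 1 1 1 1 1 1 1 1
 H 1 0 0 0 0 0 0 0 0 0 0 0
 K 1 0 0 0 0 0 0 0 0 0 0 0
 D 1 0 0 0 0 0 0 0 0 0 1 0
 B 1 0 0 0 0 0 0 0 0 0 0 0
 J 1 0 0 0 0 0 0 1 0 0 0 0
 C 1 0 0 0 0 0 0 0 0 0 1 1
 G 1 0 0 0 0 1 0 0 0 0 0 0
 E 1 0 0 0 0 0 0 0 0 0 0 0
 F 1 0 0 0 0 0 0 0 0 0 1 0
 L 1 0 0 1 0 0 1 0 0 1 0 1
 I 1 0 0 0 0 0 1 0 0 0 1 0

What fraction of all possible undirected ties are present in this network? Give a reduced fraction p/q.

17/66

There are 17 edges and 12 nodes, so the maximum possible is C(12,2) = 66.
Density = 17/66.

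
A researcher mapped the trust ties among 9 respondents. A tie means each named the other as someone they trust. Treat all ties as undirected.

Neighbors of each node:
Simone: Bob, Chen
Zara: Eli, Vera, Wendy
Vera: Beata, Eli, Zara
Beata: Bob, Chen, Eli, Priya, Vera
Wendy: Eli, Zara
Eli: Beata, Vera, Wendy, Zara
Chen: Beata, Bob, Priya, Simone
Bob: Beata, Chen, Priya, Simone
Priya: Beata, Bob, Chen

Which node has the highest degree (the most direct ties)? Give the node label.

Degrees — Beata:5, Bob:4, Chen:4, Eli:4, Priya:3, Simone:2, Vera:3, Wendy:2, Zara:3.
The maximum is 5, attained only by Beata.

Beata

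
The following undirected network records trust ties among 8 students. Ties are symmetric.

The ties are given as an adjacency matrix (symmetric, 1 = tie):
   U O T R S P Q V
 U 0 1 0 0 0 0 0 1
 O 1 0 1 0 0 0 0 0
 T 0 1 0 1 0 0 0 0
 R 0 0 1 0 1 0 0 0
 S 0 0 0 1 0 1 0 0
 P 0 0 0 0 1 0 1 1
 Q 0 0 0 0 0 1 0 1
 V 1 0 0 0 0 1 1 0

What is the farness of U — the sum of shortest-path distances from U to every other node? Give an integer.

Distances from U: O:1, P:2, Q:2, R:3, S:3, T:2, V:1.
Sum = 1 + 2 + 2 + 3 + 3 + 2 + 1 = 14.

14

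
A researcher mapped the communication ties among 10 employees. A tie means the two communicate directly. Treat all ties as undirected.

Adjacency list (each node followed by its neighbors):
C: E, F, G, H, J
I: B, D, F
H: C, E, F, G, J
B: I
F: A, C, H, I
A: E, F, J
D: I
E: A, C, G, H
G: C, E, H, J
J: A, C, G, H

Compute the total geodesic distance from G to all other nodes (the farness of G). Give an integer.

19

Distances from G: A:2, B:4, C:1, D:4, E:1, F:2, H:1, I:3, J:1.
Sum = 2 + 4 + 1 + 4 + 1 + 2 + 1 + 3 + 1 = 19.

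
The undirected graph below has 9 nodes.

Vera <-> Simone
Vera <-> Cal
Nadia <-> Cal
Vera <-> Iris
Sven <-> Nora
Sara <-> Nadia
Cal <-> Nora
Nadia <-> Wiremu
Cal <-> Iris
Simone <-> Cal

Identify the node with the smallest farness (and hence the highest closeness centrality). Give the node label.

Cal

Farness (sum of distances to all others) for each node — Cal:11, Iris:17, Nadia:14, Nora:16, Sara:21, Simone:17, Sven:23, Vera:16, Wiremu:21.
The smallest farness is 11, for Cal, so Cal has the highest closeness.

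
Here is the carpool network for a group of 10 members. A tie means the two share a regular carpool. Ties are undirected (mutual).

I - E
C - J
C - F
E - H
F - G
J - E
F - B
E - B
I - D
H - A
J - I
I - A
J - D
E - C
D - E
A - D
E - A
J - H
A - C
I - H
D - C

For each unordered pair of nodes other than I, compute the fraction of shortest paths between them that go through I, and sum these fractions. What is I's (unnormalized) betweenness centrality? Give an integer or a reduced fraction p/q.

9/20

Pairs whose geodesics pass through I — D–H: 1/4; J–A: 1/5.
All other pairs contribute 0.
Summing the contributions gives betweenness(I) = 9/20.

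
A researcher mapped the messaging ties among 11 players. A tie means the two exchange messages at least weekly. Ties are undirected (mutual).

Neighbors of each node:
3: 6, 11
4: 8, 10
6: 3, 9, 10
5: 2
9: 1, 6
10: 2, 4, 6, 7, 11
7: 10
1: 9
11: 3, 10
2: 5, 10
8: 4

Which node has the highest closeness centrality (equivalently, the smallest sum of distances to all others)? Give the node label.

10

Farness (sum of distances to all others) for each node — 1:35, 2:23, 3:26, 4:23, 5:32, 6:19, 7:25, 8:32, 9:26, 10:16, 11:23.
The smallest farness is 16, for 10, so 10 has the highest closeness.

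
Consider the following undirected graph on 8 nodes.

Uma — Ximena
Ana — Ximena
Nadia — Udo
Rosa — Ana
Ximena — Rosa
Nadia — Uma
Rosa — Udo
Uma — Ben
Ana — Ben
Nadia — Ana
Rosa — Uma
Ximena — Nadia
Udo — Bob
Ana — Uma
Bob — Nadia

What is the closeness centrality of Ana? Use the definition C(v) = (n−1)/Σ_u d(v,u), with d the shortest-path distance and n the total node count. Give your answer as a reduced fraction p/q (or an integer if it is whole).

Distances from Ana: Ben:1, Bob:2, Nadia:1, Rosa:1, Udo:2, Uma:1, Ximena:1. Sum = 9.
n = 8, so closeness = 7/9.

7/9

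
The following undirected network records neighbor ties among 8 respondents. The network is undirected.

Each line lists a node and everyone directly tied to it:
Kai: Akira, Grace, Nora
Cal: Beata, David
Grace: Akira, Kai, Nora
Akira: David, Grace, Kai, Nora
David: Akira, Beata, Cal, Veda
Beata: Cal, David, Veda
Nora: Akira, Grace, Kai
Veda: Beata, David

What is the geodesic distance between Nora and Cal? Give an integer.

One shortest route is Nora – Akira – David – Cal, which uses 3 edges, and at distance 2 from Nora we only reach {David}, which does not include Cal. So d(Nora,Cal) = 3.

3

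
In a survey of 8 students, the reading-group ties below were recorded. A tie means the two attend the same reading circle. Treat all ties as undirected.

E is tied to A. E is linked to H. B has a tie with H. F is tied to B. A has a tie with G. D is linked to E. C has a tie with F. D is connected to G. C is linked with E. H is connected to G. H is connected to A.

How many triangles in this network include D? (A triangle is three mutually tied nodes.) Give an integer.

0

D's neighbors are E and G, but none of them are tied to each other, so no triangle contains D.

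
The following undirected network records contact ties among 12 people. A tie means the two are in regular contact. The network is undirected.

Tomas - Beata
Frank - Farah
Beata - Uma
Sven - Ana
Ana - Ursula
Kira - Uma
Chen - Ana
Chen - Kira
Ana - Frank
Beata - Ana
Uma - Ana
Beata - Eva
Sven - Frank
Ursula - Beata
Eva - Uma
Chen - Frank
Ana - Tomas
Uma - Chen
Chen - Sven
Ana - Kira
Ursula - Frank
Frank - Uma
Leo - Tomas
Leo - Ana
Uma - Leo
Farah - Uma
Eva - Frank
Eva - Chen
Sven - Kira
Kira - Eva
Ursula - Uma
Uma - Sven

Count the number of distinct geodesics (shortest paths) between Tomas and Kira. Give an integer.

The shortest distance is 2, and the only length-2 path is Tomas–Ana–Kira. So there is exactly 1 shortest path.

1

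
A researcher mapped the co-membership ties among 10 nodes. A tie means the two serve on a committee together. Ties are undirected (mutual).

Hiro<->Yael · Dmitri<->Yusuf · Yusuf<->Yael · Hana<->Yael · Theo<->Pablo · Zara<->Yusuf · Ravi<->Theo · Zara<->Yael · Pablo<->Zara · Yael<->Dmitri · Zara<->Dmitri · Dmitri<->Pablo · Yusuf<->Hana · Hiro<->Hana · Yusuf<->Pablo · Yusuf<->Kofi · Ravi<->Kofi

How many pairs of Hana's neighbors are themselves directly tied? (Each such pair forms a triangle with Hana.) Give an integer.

Hana's neighbors: Hiro, Yael, and Yusuf.
Neighbor pairs that are themselves tied: Hana–Hiro–Yael; Hana–Yael–Yusuf. Each forms one triangle with Hana, for 2 in total.

2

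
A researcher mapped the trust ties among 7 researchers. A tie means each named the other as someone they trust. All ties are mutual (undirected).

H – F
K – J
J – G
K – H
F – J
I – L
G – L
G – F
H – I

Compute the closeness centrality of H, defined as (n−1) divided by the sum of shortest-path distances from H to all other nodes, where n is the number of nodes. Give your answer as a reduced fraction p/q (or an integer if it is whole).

2/3

Distances from H: F:1, G:2, I:1, J:2, K:1, L:2. Sum = 9.
n = 7, so closeness = 6/9 = 2/3.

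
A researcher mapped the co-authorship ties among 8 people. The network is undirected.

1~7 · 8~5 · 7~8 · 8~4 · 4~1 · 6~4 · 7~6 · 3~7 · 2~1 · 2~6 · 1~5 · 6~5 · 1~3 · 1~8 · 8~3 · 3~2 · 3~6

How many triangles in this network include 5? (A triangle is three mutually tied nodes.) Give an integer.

5's neighbors: 1, 6, and 8.
Neighbor pairs that are themselves tied: 5–1–8. Each forms one triangle with 5, for 1 in total.

1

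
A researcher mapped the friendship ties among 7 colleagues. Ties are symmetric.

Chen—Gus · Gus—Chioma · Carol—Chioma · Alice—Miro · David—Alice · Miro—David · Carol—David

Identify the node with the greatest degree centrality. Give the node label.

David

Degrees — Alice:2, Carol:2, Chen:1, Chioma:2, David:3, Gus:2, Miro:2.
The maximum is 3, attained only by David.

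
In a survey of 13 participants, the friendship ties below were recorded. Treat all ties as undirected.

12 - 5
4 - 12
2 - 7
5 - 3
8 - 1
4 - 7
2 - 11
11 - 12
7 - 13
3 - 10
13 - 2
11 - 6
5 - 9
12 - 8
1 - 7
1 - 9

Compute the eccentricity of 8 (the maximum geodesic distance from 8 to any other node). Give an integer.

Distances from 8: 1:1, 2:3, 3:3, 4:2, 5:2, 6:3, 7:2, 9:2, 10:4, 11:2, 12:1, 13:3.
The largest is 4 (to 10), so the eccentricity of 8 is 4.

4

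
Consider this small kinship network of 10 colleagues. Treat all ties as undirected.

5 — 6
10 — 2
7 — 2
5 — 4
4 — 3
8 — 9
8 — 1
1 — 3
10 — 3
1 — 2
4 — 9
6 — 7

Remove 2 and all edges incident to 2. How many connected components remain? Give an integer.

1

2's neighbors (1, 7, and 10) remain reachable from one another through other ties, so the rest of the network stays in one piece.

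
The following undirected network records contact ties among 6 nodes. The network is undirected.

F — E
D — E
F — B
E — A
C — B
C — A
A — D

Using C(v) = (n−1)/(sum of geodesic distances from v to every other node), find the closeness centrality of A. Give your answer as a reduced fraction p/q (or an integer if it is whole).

Distances from A: B:2, C:1, D:1, E:1, F:2. Sum = 7.
n = 6, so closeness = 5/7.

5/7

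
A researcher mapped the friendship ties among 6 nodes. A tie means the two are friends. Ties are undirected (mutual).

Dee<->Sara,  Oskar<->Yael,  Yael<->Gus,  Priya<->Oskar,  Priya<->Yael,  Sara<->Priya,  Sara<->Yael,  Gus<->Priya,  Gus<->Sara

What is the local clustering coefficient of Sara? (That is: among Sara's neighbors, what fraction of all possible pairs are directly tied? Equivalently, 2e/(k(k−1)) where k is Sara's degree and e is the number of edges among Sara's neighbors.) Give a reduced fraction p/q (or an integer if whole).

1/2

Sara's neighbors: Dee, Gus, Priya, and Yael (k = 4).
Possible neighbor pairs: C(4,2) = 6. Edges among them: Gus–Priya, Gus–Yael, Priya–Yael → e = 3.
Clustering(Sara) = 3/6 = 1/2.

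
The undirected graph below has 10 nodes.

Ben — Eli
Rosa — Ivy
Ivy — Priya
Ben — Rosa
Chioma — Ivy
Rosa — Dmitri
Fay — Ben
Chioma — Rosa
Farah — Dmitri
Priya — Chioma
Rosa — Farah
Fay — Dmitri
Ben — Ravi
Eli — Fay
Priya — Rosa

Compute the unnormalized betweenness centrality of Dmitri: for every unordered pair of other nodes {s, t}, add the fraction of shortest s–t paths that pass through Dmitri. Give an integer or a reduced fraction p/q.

Pairs whose geodesics pass through Dmitri — Priya–Fay: 1/2; Chioma–Fay: 1/2; Ivy–Fay: 1/2; Rosa–Fay: 1/2; Farah–Eli: 1/2; Farah–Fay: 1.
All other pairs contribute 0.
Summing the contributions gives betweenness(Dmitri) = 7/2.

7/2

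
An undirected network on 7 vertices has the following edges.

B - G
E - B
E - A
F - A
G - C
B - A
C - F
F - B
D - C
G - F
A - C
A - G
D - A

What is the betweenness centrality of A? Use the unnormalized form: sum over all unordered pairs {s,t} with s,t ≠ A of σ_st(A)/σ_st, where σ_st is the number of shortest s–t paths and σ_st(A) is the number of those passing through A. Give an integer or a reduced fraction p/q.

Pairs whose geodesics pass through A — F–D: 1/2; F–E: 1/2; B–C: 1/3; B–D: 1; C–E: 1; D–G: 1/2; D–E: 1; G–E: 1/2.
All other pairs contribute 0.
Summing the contributions gives betweenness(A) = 16/3.

16/3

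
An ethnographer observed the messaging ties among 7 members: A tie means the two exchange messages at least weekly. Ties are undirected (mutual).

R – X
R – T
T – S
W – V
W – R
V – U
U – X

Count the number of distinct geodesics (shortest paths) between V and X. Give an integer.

The shortest distance is 2, and the only length-2 path is V–U–X. So there is exactly 1 shortest path.

1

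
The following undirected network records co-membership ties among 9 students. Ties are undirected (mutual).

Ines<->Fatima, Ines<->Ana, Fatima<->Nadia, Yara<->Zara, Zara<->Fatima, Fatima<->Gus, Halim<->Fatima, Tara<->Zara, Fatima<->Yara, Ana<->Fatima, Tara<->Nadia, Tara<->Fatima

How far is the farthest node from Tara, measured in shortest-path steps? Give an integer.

2

Distances from Tara: Ana:2, Fatima:1, Gus:2, Halim:2, Ines:2, Nadia:1, Yara:2, Zara:1.
The largest is 2 (to Yara, Gus, Halim, Ines, and Ana), so the eccentricity of Tara is 2.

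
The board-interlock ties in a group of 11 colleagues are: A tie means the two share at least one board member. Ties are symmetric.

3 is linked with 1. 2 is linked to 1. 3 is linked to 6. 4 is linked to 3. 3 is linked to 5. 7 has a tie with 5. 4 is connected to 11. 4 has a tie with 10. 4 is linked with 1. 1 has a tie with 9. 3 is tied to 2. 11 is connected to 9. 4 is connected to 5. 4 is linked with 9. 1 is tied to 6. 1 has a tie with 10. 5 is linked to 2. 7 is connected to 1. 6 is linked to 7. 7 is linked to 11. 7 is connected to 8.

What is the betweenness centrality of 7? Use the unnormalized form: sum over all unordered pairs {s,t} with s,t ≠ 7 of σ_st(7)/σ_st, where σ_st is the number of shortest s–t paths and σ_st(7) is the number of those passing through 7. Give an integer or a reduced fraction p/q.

143/12

Pairs whose geodesics pass through 7 — 5–8: 1; 5–1: 1/4; 5–11: 1/2; 5–6: 1/2; 8–10: 1; 8–1: 1; 8–3: 3/3; 8–11: 1; 8–9: 2/2; 8–2: 2/2; 8–4: 3/3; 8–6: 1; 1–11: 1/3; 11–2: 2/6 … (+1 more pairs).
All other pairs contribute 0.
Summing the contributions gives betweenness(7) = 143/12.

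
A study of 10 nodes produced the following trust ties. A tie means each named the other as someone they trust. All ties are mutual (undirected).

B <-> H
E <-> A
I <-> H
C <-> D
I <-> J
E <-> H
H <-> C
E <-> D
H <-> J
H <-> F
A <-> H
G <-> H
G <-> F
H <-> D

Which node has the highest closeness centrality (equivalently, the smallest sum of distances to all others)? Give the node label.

H

Farness (sum of distances to all others) for each node — A:16, B:17, C:16, D:15, E:15, F:16, G:16, H:9, I:16, J:16.
The smallest farness is 9, for H, so H has the highest closeness.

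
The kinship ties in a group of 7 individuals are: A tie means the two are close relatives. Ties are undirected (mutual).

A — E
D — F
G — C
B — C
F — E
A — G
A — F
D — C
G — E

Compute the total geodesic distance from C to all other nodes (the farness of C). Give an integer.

9

Distances from C: A:2, B:1, D:1, E:2, F:2, G:1.
Sum = 2 + 1 + 1 + 2 + 2 + 1 = 9.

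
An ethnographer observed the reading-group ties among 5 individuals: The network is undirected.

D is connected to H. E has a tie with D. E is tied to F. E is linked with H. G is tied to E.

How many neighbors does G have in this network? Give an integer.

1

G is directly tied to E. That is 1 neighbor, so the degree of G is 1.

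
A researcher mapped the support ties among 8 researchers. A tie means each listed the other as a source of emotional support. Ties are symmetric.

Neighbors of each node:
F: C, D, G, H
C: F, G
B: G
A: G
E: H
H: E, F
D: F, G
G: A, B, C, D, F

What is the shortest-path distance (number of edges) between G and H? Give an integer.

2

One shortest route is G – F – H, which uses 2 edges, and G and H are not directly tied, so nothing shorter exists. So d(G,H) = 2.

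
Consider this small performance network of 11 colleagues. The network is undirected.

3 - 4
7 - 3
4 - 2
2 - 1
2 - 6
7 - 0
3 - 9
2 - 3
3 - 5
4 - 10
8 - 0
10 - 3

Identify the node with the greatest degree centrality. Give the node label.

Degrees — 0:2, 1:1, 2:4, 3:6, 4:3, 5:1, 6:1, 7:2, 8:1, 9:1, 10:2.
The maximum is 6, attained only by 3.

3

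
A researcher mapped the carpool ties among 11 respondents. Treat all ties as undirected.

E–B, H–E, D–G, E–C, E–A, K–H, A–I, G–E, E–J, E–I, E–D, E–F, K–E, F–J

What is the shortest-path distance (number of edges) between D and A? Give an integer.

2

One shortest route is D – E – A, which uses 2 edges, and D and A are not directly tied, so nothing shorter exists. So d(D,A) = 2.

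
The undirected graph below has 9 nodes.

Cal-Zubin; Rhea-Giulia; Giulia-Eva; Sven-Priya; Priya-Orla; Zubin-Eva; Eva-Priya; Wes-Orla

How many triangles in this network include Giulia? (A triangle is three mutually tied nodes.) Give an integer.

0

Giulia's neighbors are Eva and Rhea, but none of them are tied to each other, so no triangle contains Giulia.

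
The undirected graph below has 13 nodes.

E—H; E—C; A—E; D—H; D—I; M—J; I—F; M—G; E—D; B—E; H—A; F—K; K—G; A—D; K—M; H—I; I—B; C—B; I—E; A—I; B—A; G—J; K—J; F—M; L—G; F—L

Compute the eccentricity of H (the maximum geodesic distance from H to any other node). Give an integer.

Distances from H: A:1, B:2, C:2, D:1, E:1, F:2, G:4, I:1, J:4, K:3, L:3, M:3.
The largest is 4 (to J and G), so the eccentricity of H is 4.

4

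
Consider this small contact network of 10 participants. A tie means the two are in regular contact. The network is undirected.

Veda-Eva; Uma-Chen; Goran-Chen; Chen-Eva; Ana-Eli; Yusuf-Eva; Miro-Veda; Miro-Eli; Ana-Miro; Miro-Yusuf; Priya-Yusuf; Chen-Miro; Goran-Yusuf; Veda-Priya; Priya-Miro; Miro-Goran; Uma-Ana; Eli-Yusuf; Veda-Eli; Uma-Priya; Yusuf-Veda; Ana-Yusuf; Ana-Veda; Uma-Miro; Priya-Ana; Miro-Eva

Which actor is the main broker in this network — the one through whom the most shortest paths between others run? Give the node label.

Miro

Unnormalized betweenness of each node: Ana:17/12, Chen:4/3, Eli:0, Eva:5/6, Goran:1/3, Miro:103/12, Priya:2/3, Uma:1, Veda:5/4, Yusuf:43/12.
Miro has the largest value, 103/12, making it the main broker — the node through which the most shortest paths run.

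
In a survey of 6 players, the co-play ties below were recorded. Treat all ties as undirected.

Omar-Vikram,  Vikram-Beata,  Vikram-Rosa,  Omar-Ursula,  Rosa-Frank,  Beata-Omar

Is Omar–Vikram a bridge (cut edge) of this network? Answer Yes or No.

No

Even without that edge, Omar still reaches Vikram via Omar – Beata – Vikram, so the network stays connected. Not a bridge.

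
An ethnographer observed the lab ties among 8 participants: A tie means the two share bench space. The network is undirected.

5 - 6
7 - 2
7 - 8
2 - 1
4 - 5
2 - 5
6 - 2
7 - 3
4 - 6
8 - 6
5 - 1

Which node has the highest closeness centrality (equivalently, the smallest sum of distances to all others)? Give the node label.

2

Farness (sum of distances to all others) for each node — 1:14, 2:10, 3:18, 4:15, 5:11, 6:11, 7:12, 8:13.
The smallest farness is 10, for 2, so 2 has the highest closeness.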